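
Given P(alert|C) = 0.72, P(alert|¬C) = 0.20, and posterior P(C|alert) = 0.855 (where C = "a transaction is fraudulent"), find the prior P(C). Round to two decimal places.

P(C) = 0.62

In odds form, posterior odds = prior odds × likelihood ratio, so prior odds = posterior odds ÷ LR.
Posterior odds = 0.855/(1−0.855) = 5.8966. LR = 0.72/0.20 = 3.6000.
Prior odds = 5.8966/3.6000 = 1.6379, so P(C) = 1.6379/(1+1.6379) ≈ 0.62.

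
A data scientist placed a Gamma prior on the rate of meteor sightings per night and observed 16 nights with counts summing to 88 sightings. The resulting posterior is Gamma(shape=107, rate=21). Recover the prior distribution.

Gamma–Poisson conjugacy: posterior shape = α + Σxᵢ, posterior rate = β + n.
So α = 107 − 88 = 19 and β = 21 − 16 = 5.

Gamma(shape=19, rate=5)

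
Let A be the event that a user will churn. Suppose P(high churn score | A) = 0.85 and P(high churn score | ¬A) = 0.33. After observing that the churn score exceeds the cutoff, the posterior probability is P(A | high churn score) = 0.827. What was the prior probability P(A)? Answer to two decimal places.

P(A) = 0.65

Bayes' rule in odds form gives O(A|E) = O(A)·[P(E|A)/P(E|¬A)], hence O(A) = O(A|E)/LR.
Posterior odds = 0.827/(1−0.827) = 4.7803. LR = 0.85/0.33 = 2.5758.
Prior odds = 4.7803/2.5758 = 1.8559, so P(A) = 1.8559/(1+1.8559) ≈ 0.65.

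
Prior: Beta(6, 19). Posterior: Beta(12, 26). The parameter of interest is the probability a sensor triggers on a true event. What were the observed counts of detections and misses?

Under Beta–binomial conjugacy the posterior parameters are (α+s, β+f).
So s = 12 − 6 = 6 and f = 26 − 19 = 7.

6 detections and 7 misses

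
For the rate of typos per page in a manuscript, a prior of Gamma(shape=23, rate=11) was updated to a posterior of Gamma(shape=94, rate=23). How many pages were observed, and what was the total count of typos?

n = 12 pages with total 71 typos

Gamma–Poisson conjugacy: posterior shape = α + Σxᵢ, posterior rate = β + n.
Matching: Σxᵢ = 94 − 23 = 71 and n = 23 − 11 = 12.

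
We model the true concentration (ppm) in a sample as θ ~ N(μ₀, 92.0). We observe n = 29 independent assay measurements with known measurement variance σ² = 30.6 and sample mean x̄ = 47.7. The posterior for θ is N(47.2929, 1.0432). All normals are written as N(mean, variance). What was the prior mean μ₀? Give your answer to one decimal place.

With known observation variance, the Normal–Normal posterior has precision τ_n = τ₀ + n/σ² and mean μ_n = (τ₀μ₀ + (n/σ²)x̄)/τ_n.
Here τ₀ = 1/92.0 = 0.010870 and τ_data = 29/30.6 = 0.947712, so τ_n = 0.958582.
Rearranging for μ₀: μ₀ = (μ_n·τ_n − τ_data·x̄)/τ₀ = (47.2929·0.958582 − 0.947712·47.7) / 0.010870 = 0.128260/0.010870 ≈ 11.8.

μ₀ = 11.8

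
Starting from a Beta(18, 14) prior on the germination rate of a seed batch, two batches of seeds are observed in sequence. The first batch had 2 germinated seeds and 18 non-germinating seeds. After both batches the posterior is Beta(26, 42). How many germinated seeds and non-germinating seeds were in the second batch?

Because Beta–binomial updating is additive in the counts, the combined data contributed (α_post−α_prior, β_post−β_prior) successes and failures.
Total across both batches: 26−18=8 germinated seeds, 42−14=28 non-germinating seeds.
Subtract the first batch: 8−2=6 germinated seeds and 28−18=10 non-germinating seeds.

6 germinated seeds and 10 non-germinating seeds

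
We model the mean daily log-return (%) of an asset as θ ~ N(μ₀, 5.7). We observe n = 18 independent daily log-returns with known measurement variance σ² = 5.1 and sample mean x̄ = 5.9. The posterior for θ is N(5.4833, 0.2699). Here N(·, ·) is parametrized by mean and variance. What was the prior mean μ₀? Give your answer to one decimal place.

The posterior mean is a precision-weighted average: μ_n = (τ₀μ₀ + τ_data·x̄)/(τ₀+τ_data), with τ₀=1/σ₀² and τ_data=n/σ².
Here τ₀ = 1/5.7 = 0.175439 and τ_data = 18/5.1 = 3.529412, so τ_n = 3.704851.
Rearranging for μ₀: μ₀ = (μ_n·τ_n − τ_data·x̄)/τ₀ = (5.4833·3.704851 − 3.529412·5.9) / 0.175439 = -0.508721/0.175439 ≈ -2.9.

μ₀ = -2.9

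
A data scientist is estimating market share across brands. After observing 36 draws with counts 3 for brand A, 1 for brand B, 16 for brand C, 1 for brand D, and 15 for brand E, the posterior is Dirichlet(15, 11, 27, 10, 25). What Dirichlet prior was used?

For a Dirichlet(α) prior with multinomial counts c, the posterior is Dirichlet(α + c) componentwise.
Subtract each count from the matching posterior parameter: 15−3=12, 11−1=10, 27−16=11, 10−1=9, 25−15=10.

Dirichlet(12, 10, 11, 9, 10)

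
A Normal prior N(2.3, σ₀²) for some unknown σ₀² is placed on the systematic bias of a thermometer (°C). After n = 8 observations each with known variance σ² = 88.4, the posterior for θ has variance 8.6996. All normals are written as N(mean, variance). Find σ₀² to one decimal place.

σ₀² = 40.9

For the Normal–Normal model with known σ², precisions add: τ_n = τ₀ + n/σ².
So 1/σ₀² = 1/8.6996 − 8/88.4 = 0.114948 − 0.090498 = 0.024450.
Hence σ₀² = 1/0.024450 ≈ 40.9.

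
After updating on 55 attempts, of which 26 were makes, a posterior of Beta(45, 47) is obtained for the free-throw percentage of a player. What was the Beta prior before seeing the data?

Beta(19, 18)

Beta is conjugate to the binomial likelihood: posterior = Beta(a+s, b+f).
So a = 45 − 26 = 19 and b = 47 − 29 = 18.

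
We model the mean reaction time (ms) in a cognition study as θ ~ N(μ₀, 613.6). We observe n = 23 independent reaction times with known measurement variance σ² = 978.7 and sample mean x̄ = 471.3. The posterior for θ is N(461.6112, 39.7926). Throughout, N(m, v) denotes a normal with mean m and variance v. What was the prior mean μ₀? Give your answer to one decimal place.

μ₀ = 321.9

With known observation variance, the Normal–Normal posterior has precision τ_n = τ₀ + n/σ² and mean μ_n = (τ₀μ₀ + (n/σ²)x̄)/τ_n.
Here τ₀ = 1/613.6 = 0.001630 and τ_data = 23/978.7 = 0.023501, so τ_n = 0.025131.
Rearranging for μ₀: μ₀ = (μ_n·τ_n − τ_data·x̄)/τ₀ = (461.6112·0.025131 − 0.023501·471.3) / 0.001630 = 0.524730/0.001630 ≈ 321.9.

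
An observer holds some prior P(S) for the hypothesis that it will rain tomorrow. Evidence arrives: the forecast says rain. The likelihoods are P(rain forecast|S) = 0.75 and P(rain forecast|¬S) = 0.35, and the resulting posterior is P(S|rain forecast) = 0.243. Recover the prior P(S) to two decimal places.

Bayes' rule in odds form gives O(S|E) = O(S)·[P(E|S)/P(E|¬S)], hence O(S) = O(S|E)/LR.
Posterior odds = 0.243/(1−0.243) = 0.3210. LR = 0.75/0.35 = 2.1429.
Prior odds = 0.3210/2.1429 = 0.1498, so P(S) = 0.1498/(1+0.1498) ≈ 0.13.

P(S) = 0.13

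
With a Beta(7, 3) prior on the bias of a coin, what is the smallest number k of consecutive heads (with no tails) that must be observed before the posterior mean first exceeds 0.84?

k = 9

After k heads and 0 tails the posterior is Beta(7+k, 3), with mean (7+k)/(7+3+k).
Set (7+k)/(10+k) > 0.84 and solve: k > (0.84·10 − 7)/(1 − 0.84) = 8.750.
The smallest integer exceeding 8.750 is 9.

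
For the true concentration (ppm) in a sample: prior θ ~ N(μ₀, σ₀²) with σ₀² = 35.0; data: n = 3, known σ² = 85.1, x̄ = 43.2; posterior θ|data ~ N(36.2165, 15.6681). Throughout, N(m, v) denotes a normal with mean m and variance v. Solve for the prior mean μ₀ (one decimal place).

With known observation variance, the Normal–Normal posterior has precision τ_n = τ₀ + n/σ² and mean μ_n = (τ₀μ₀ + (n/σ²)x̄)/τ_n.
Here τ₀ = 1/35.0 = 0.028571 and τ_data = 3/85.1 = 0.035253, so τ_n = 0.063824.
Rearranging for μ₀: μ₀ = (μ_n·τ_n − τ_data·x̄)/τ₀ = (36.2165·0.063824 − 0.035253·43.2) / 0.028571 = 0.788552/0.028571 ≈ 27.6.

μ₀ = 27.6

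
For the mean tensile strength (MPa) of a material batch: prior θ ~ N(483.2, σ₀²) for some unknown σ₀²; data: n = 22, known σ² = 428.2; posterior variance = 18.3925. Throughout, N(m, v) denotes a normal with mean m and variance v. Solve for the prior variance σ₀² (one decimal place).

σ₀² = 334.2

For the Normal–Normal model with known σ², precisions add: τ_n = τ₀ + n/σ².
So 1/σ₀² = 1/18.3925 − 22/428.2 = 0.054370 − 0.051378 = 0.002992.
Hence σ₀² = 1/0.002992 ≈ 334.2.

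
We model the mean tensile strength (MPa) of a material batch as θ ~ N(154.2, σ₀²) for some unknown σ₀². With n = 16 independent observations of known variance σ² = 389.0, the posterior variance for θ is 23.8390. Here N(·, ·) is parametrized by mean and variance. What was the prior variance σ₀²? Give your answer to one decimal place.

σ₀² = 1224.0

Posterior precision equals prior precision plus data precision: 1/σ_n² = 1/σ₀² + n/σ².
So 1/σ₀² = 1/23.8390 − 16/389.0 = 0.041948 − 0.041131 = 0.000817.
Hence σ₀² = 1/0.000817 ≈ 1224.0.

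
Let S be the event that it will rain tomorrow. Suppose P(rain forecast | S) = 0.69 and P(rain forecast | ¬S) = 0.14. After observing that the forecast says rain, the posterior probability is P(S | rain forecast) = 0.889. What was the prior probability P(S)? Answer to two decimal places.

P(S) = 0.62

In odds form, posterior odds = prior odds × likelihood ratio, so prior odds = posterior odds ÷ LR.
Posterior odds = 0.889/(1−0.889) = 8.0090. LR = 0.69/0.14 = 4.9286.
Prior odds = 8.0090/4.9286 = 1.6250, so P(S) = 1.6250/(1+1.6250) ≈ 0.62.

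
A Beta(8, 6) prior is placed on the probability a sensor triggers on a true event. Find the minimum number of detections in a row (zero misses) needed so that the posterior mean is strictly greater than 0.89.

After k detections and 0 misses the posterior is Beta(8+k, 6), with mean (8+k)/(8+6+k).
Set (8+k)/(14+k) > 0.89 and solve: k > (0.89·14 − 8)/(1 − 0.89) = 40.545.
The smallest integer exceeding 40.545 is 41.

k = 41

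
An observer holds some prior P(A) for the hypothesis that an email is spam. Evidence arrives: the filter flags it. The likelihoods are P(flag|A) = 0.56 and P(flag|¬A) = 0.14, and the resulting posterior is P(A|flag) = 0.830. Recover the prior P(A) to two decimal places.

P(A) = 0.55

Bayes' rule in odds form gives O(A|E) = O(A)·[P(E|A)/P(E|¬A)], hence O(A) = O(A|E)/LR.
Posterior odds = 0.830/(1−0.830) = 4.8824. LR = 0.56/0.14 = 4.0000.
Prior odds = 4.8824/4.0000 = 1.2206, so P(A) = 1.2206/(1+1.2206) ≈ 0.55.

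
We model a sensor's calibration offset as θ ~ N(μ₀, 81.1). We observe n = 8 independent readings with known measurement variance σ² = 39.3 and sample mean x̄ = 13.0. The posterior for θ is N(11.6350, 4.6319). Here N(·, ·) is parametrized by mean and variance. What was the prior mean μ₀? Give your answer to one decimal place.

The posterior mean is a precision-weighted average: μ_n = (τ₀μ₀ + τ_data·x̄)/(τ₀+τ_data), with τ₀=1/σ₀² and τ_data=n/σ².
Here τ₀ = 1/81.1 = 0.012330 and τ_data = 8/39.3 = 0.203562, so τ_n = 0.215892.
Rearranging for μ₀: μ₀ = (μ_n·τ_n − τ_data·x̄)/τ₀ = (11.6350·0.215892 − 0.203562·13.0) / 0.012330 = -0.134403/0.012330 ≈ -10.9.

μ₀ = -10.9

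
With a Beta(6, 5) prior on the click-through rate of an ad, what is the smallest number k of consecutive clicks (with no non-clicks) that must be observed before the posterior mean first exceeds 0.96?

After k clicks and 0 non-clicks the posterior is Beta(6+k, 5), with mean (6+k)/(6+5+k).
Set (6+k)/(11+k) > 0.96 and solve: k > (0.96·11 − 6)/(1 − 0.96) = 114.000.
The smallest integer exceeding 114.000 is 115.

k = 115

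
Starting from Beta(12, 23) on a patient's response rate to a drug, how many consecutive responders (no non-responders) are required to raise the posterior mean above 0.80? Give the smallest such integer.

k = 81

After k responders and 0 non-responders the posterior is Beta(12+k, 23), with mean (12+k)/(12+23+k).
Set (12+k)/(35+k) > 0.80 and solve: k > (0.80·35 − 12)/(1 − 0.80) = 80.000.
The smallest integer exceeding 80.000 is 81, and checking k=81: (93)/(116) = 0.8017 > 0.80.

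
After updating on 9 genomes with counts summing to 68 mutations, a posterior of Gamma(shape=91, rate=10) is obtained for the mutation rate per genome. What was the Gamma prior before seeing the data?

Gamma–Poisson conjugacy: posterior shape = α + Σxᵢ, posterior rate = β + n.
So α = 91 − 68 = 23 and β = 10 − 9 = 1.

Gamma(shape=23, rate=1)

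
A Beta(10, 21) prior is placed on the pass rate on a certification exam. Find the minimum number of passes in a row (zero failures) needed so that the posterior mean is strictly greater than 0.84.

k = 101

After k passes and 0 failures the posterior is Beta(10+k, 21), with mean (10+k)/(10+21+k).
Set (10+k)/(31+k) > 0.84 and solve: k > (0.84·31 − 10)/(1 − 0.84) = 100.250.
The smallest integer exceeding 100.250 is 101, and checking k=101: (111)/(132) = 0.8409 > 0.84.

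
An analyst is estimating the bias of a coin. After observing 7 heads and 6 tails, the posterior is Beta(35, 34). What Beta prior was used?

Beta(28, 28)

Beta is conjugate to the binomial likelihood: posterior = Beta(α+s, β+f).
Subtract the data counts: 35−7=28, 34−6=28.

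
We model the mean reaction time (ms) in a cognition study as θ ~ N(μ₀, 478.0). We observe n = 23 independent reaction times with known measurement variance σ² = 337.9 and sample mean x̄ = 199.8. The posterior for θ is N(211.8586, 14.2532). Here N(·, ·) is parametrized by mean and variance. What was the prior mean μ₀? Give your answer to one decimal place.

The posterior mean is a precision-weighted average: μ_n = (τ₀μ₀ + τ_data·x̄)/(τ₀+τ_data), with τ₀=1/σ₀² and τ_data=n/σ².
Here τ₀ = 1/478.0 = 0.002092 and τ_data = 23/337.9 = 0.068067, so τ_n = 0.070159.
Rearranging for μ₀: μ₀ = (μ_n·τ_n − τ_data·x̄)/τ₀ = (211.8586·0.070159 − 0.068067·199.8) / 0.002092 = 1.264001/0.002092 ≈ 604.2.

μ₀ = 604.2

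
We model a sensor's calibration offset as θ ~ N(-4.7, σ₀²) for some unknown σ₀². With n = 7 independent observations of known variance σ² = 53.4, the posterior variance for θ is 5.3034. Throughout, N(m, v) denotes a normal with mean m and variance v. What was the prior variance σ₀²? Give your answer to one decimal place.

σ₀² = 17.4

Posterior precision equals prior precision plus data precision: 1/σ_n² = 1/σ₀² + n/σ².
So 1/σ₀² = 1/5.3034 − 7/53.4 = 0.188558 − 0.131086 = 0.057472.
Hence σ₀² = 1/0.057472 ≈ 17.4.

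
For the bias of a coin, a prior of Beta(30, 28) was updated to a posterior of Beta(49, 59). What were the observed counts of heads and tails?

19 heads and 31 tails

A Beta(α, β) prior with s successes and f failures in binomial data gives a Beta(α+s, β+f) posterior.
So s = 49 − 30 = 19 and f = 59 − 28 = 31.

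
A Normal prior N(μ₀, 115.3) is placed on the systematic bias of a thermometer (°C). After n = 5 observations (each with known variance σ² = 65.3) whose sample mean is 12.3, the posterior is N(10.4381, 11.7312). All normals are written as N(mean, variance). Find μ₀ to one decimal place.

The posterior mean is a precision-weighted average: μ_n = (τ₀μ₀ + τ_data·x̄)/(τ₀+τ_data), with τ₀=1/σ₀² and τ_data=n/σ².
Here τ₀ = 1/115.3 = 0.008673 and τ_data = 5/65.3 = 0.076570, so τ_n = 0.085243.
Rearranging for μ₀: μ₀ = (μ_n·τ_n − τ_data·x̄)/τ₀ = (10.4381·0.085243 − 0.076570·12.3) / 0.008673 = -0.052036/0.008673 ≈ -6.0.

μ₀ = -6.0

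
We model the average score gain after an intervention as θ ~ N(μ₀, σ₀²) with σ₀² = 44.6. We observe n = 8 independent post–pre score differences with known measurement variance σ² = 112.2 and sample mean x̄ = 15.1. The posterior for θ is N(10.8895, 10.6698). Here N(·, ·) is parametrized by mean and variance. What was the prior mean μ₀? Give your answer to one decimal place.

The posterior mean is a precision-weighted average: μ_n = (τ₀μ₀ + τ_data·x̄)/(τ₀+τ_data), with τ₀=1/σ₀² and τ_data=n/σ².
Here τ₀ = 1/44.6 = 0.022422 and τ_data = 8/112.2 = 0.071301, so τ_n = 0.093723.
Rearranging for μ₀: μ₀ = (μ_n·τ_n − τ_data·x̄)/τ₀ = (10.8895·0.093723 − 0.071301·15.1) / 0.022422 = -0.056048/0.022422 ≈ -2.5.

μ₀ = -2.5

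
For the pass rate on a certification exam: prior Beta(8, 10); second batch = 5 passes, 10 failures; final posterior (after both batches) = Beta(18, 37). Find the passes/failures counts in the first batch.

5 passes and 17 failures

Sequential conjugate updates are equivalent to a single update on the pooled data, so total successes = posterior α − prior α and total failures = posterior β − prior β.
Total across both batches: 18−8=10 passes, 37−10=27 failures.
Subtract the second batch: 10−5=5 passes and 27−10=17 failures.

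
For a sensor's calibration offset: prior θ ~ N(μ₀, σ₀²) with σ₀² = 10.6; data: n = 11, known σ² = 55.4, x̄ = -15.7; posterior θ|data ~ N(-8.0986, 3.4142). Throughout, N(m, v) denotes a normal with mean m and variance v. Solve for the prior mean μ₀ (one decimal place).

μ₀ = 7.9

The posterior mean is a precision-weighted average: μ_n = (τ₀μ₀ + τ_data·x̄)/(τ₀+τ_data), with τ₀=1/σ₀² and τ_data=n/σ².
Here τ₀ = 1/10.6 = 0.094340 and τ_data = 11/55.4 = 0.198556, so τ_n = 0.292896.
Rearranging for μ₀: μ₀ = (μ_n·τ_n − τ_data·x̄)/τ₀ = (-8.0986·0.292896 − 0.198556·-15.7) / 0.094340 = 0.745282/0.094340 ≈ 7.9.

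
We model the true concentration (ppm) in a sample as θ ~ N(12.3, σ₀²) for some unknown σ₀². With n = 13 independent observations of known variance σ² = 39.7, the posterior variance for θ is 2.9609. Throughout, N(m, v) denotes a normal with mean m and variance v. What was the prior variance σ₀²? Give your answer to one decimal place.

σ₀² = 97.3

Posterior precision equals prior precision plus data precision: 1/σ_n² = 1/σ₀² + n/σ².
So 1/σ₀² = 1/2.9609 − 13/39.7 = 0.337735 − 0.327456 = 0.010279.
Hence σ₀² = 1/0.010279 ≈ 97.3.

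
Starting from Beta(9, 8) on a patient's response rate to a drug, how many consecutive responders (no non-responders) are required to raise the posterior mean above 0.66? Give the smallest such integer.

k = 7

After k responders and 0 non-responders the posterior is Beta(9+k, 8), with mean (9+k)/(9+8+k).
Set (9+k)/(17+k) > 0.66 and solve: k > (0.66·17 − 9)/(1 − 0.66) = 6.529.
The smallest integer exceeding 6.529 is 7, and checking k=7: (16)/(24) = 0.6667 > 0.66.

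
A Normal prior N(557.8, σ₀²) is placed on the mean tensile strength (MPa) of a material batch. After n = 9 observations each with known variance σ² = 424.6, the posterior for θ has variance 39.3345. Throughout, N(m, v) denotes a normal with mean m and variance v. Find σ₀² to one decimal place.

Posterior precision equals prior precision plus data precision: 1/σ_n² = 1/σ₀² + n/σ².
So 1/σ₀² = 1/39.3345 − 9/424.6 = 0.025423 − 0.021196 = 0.004227.
Hence σ₀² = 1/0.004227 ≈ 236.6.

σ₀² = 236.6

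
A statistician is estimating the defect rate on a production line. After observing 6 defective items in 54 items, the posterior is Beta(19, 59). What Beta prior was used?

Under Beta–binomial conjugacy the posterior parameters are (α+s, β+f).
Subtract the data counts: 19−6=13, 59−48=11.

Beta(13, 11)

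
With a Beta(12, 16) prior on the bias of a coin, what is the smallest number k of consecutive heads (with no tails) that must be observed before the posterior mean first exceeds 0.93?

After k heads and 0 tails the posterior is Beta(12+k, 16), with mean (12+k)/(12+16+k).
Set (12+k)/(28+k) > 0.93 and solve: k > (0.93·28 − 12)/(1 − 0.93) = 200.571.
The smallest integer exceeding 200.571 is 201, and checking k=201: (213)/(229) = 0.9301 > 0.93.

k = 201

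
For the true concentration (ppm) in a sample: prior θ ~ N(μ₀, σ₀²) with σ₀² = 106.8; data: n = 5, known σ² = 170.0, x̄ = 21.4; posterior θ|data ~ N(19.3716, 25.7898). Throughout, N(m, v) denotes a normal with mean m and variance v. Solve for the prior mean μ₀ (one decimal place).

μ₀ = 13.0

The posterior mean is a precision-weighted average: μ_n = (τ₀μ₀ + τ_data·x̄)/(τ₀+τ_data), with τ₀=1/σ₀² and τ_data=n/σ².
Here τ₀ = 1/106.8 = 0.009363 and τ_data = 5/170.0 = 0.029412, so τ_n = 0.038775.
Rearranging for μ₀: μ₀ = (μ_n·τ_n − τ_data·x̄)/τ₀ = (19.3716·0.038775 − 0.029412·21.4) / 0.009363 = 0.121717/0.009363 ≈ 13.0.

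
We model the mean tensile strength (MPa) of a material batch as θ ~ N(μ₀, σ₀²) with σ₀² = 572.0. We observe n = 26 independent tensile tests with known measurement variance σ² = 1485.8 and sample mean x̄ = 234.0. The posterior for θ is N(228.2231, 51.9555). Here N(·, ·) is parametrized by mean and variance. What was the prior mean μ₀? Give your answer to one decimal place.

With known observation variance, the Normal–Normal posterior has precision τ_n = τ₀ + n/σ² and mean μ_n = (τ₀μ₀ + (n/σ²)x̄)/τ_n.
Here τ₀ = 1/572.0 = 0.001748 and τ_data = 26/1485.8 = 0.017499, so τ_n = 0.019247.
Rearranging for μ₀: μ₀ = (μ_n·τ_n − τ_data·x̄)/τ₀ = (228.2231·0.019247 − 0.017499·234.0) / 0.001748 = 0.297844/0.001748 ≈ 170.4.

μ₀ = 170.4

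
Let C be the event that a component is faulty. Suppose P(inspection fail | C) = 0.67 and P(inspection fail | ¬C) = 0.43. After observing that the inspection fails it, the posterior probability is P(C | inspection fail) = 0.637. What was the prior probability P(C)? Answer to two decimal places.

In odds form, posterior odds = prior odds × likelihood ratio, so prior odds = posterior odds ÷ LR.
Posterior odds = 0.637/(1−0.637) = 1.7548. LR = 0.67/0.43 = 1.5581.
Prior odds = 1.7548/1.5581 = 1.1262, so P(C) = 1.1262/(1+1.1262) ≈ 0.53.

P(C) = 0.53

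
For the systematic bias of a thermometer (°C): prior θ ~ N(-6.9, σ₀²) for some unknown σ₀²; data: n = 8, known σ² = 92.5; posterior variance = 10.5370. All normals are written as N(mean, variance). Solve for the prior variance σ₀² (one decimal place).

σ₀² = 118.8

For the Normal–Normal model with known σ², precisions add: τ_n = τ₀ + n/σ².
So 1/σ₀² = 1/10.5370 − 8/92.5 = 0.094904 − 0.086486 = 0.008418.
Hence σ₀² = 1/0.008418 ≈ 118.8.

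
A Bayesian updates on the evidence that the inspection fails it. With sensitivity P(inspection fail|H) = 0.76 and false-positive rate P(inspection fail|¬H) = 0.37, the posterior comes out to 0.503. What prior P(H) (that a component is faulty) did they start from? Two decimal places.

In odds form, posterior odds = prior odds × likelihood ratio, so prior odds = posterior odds ÷ LR.
Posterior odds = 0.503/(1−0.503) = 1.0121. LR = 0.76/0.37 = 2.0541.
Prior odds = 1.0121/2.0541 = 0.4927, so P(H) = 0.4927/(1+0.4927) ≈ 0.33.

P(H) = 0.33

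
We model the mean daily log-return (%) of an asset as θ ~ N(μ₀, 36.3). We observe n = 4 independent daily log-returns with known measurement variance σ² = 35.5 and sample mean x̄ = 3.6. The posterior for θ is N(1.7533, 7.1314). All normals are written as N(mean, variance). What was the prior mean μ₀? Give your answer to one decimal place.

μ₀ = -5.8

With known observation variance, the Normal–Normal posterior has precision τ_n = τ₀ + n/σ² and mean μ_n = (τ₀μ₀ + (n/σ²)x̄)/τ_n.
Here τ₀ = 1/36.3 = 0.027548 and τ_data = 4/35.5 = 0.112676, so τ_n = 0.140224.
Rearranging for μ₀: μ₀ = (μ_n·τ_n − τ_data·x̄)/τ₀ = (1.7533·0.140224 − 0.112676·3.6) / 0.027548 = -0.159779/0.027548 ≈ -5.8.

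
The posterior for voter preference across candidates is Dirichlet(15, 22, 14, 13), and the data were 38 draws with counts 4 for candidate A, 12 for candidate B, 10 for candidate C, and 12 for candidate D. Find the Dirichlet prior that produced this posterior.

Dirichlet(11, 10, 4, 1)

For a Dirichlet(α) prior with multinomial counts c, the posterior is Dirichlet(α + c) componentwise.
Subtract each count from the matching posterior parameter: 15−4=11, 22−12=10, 14−10=4, 13−12=1.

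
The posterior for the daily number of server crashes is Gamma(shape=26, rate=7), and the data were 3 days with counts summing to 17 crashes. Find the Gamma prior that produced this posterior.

A Gamma(α, β) prior (rate parametrization) on a Poisson rate with n observations summing to S gives posterior Gamma(α+S, β+n).
So α = 26 − 17 = 9 and β = 7 − 3 = 4.

Gamma(shape=9, rate=4)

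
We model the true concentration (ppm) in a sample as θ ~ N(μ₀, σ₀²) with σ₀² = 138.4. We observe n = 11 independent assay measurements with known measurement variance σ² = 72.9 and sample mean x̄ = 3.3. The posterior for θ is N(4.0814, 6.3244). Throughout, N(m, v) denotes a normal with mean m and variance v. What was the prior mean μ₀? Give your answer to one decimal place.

With known observation variance, the Normal–Normal posterior has precision τ_n = τ₀ + n/σ² and mean μ_n = (τ₀μ₀ + (n/σ²)x̄)/τ_n.
Here τ₀ = 1/138.4 = 0.007225 and τ_data = 11/72.9 = 0.150892, so τ_n = 0.158117.
Rearranging for μ₀: μ₀ = (μ_n·τ_n − τ_data·x̄)/τ₀ = (4.0814·0.158117 − 0.150892·3.3) / 0.007225 = 0.147395/0.007225 ≈ 20.4.

μ₀ = 20.4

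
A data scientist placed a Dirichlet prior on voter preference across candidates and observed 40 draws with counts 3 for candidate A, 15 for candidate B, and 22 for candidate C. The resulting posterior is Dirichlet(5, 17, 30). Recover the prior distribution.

For a Dirichlet(α) prior with multinomial counts c, the posterior is Dirichlet(α + c) componentwise.
Subtract each count from the matching posterior parameter: 5−3=2, 17−15=2, 30−22=8.

Dirichlet(2, 2, 8)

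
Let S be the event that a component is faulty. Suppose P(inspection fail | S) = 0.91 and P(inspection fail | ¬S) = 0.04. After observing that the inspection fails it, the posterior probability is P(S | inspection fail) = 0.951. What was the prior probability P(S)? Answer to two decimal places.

P(S) = 0.46

Bayes' rule in odds form gives O(S|E) = O(S)·[P(E|S)/P(E|¬S)], hence O(S) = O(S|E)/LR.
Posterior odds = 0.951/(1−0.951) = 19.4082. LR = 0.91/0.04 = 22.7500.
Prior odds = 19.4082/22.7500 = 0.8531, so P(S) = 0.8531/(1+0.8531) ≈ 0.46.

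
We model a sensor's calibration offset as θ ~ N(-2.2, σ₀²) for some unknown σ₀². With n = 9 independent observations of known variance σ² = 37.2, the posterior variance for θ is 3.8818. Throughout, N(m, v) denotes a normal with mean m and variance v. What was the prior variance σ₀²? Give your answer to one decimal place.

Posterior precision equals prior precision plus data precision: 1/σ_n² = 1/σ₀² + n/σ².
So 1/σ₀² = 1/3.8818 − 9/37.2 = 0.257612 − 0.241935 = 0.015677.
Hence σ₀² = 1/0.015677 ≈ 63.8.

σ₀² = 63.8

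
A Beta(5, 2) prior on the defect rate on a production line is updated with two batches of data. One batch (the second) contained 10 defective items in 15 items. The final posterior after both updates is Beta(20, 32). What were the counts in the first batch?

5 defective items and 25 good items

Because Beta–binomial updating is additive in the counts, the combined data contributed (α_post−α_prior, β_post−β_prior) successes and failures.
Total across both batches: 20−5=15 defective items, 32−2=30 good items.
Subtract the second batch: 15−10=5 defective items and 30−5=25 good items.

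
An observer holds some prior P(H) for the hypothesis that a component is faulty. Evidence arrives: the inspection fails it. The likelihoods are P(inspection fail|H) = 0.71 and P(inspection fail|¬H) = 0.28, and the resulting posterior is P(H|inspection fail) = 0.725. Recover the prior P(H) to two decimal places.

In odds form, posterior odds = prior odds × likelihood ratio, so prior odds = posterior odds ÷ LR.
Posterior odds = 0.725/(1−0.725) = 2.6364. LR = 0.71/0.28 = 2.5357.
Prior odds = 2.6364/2.5357 = 1.0397, so P(H) = 1.0397/(1+1.0397) ≈ 0.51.

P(H) = 0.51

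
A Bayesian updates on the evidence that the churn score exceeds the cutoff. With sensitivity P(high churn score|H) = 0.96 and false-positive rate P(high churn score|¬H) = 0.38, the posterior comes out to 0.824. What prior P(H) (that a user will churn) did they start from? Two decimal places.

Bayes' rule in odds form gives O(H|E) = O(H)·[P(E|H)/P(E|¬H)], hence O(H) = O(H|E)/LR.
Posterior odds = 0.824/(1−0.824) = 4.6818. LR = 0.96/0.38 = 2.5263.
Prior odds = 4.6818/2.5263 = 1.8532, so P(H) = 1.8532/(1+1.8532) ≈ 0.65.

P(H) = 0.65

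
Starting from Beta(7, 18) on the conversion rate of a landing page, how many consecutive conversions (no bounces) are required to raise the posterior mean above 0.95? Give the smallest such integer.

k = 336

After k conversions and 0 bounces the posterior is Beta(7+k, 18), with mean (7+k)/(7+18+k).
Set (7+k)/(25+k) > 0.95 and solve: k > (0.95·25 − 7)/(1 − 0.95) = 335.000.
The smallest integer exceeding 335.000 is 336.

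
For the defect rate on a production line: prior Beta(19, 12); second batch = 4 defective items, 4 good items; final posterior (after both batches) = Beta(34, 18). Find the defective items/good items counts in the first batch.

11 defective items and 2 good items

Because Beta–binomial updating is additive in the counts, the combined data contributed (α_post−α_prior, β_post−β_prior) successes and failures.
Total across both batches: 34−19=15 defective items, 18−12=6 good items.
Subtract the second batch: 15−4=11 defective items and 6−4=2 good items.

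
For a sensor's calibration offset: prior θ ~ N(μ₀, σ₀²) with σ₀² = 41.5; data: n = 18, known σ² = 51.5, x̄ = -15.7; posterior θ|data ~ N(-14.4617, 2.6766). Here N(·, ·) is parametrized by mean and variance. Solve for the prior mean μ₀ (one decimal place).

μ₀ = 3.5

The posterior mean is a precision-weighted average: μ_n = (τ₀μ₀ + τ_data·x̄)/(τ₀+τ_data), with τ₀=1/σ₀² and τ_data=n/σ².
Here τ₀ = 1/41.5 = 0.024096 and τ_data = 18/51.5 = 0.349515, so τ_n = 0.373611.
Rearranging for μ₀: μ₀ = (μ_n·τ_n − τ_data·x̄)/τ₀ = (-14.4617·0.373611 − 0.349515·-15.7) / 0.024096 = 0.084335/0.024096 ≈ 3.5.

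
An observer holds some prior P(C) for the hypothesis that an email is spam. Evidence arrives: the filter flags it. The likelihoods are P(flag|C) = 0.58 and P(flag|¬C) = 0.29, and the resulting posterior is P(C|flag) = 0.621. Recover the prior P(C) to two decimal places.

In odds form, posterior odds = prior odds × likelihood ratio, so prior odds = posterior odds ÷ LR.
Posterior odds = 0.621/(1−0.621) = 1.6385. LR = 0.58/0.29 = 2.0000.
Prior odds = 1.6385/2.0000 = 0.8193, so P(C) = 0.8193/(1+0.8193) ≈ 0.45.

P(C) = 0.45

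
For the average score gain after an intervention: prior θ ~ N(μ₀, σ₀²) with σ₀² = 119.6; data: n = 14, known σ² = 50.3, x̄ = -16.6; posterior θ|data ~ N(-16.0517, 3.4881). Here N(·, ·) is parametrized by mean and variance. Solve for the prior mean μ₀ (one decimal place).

μ₀ = 2.2

The posterior mean is a precision-weighted average: μ_n = (τ₀μ₀ + τ_data·x̄)/(τ₀+τ_data), with τ₀=1/σ₀² and τ_data=n/σ².
Here τ₀ = 1/119.6 = 0.008361 and τ_data = 14/50.3 = 0.278330, so τ_n = 0.286691.
Rearranging for μ₀: μ₀ = (μ_n·τ_n − τ_data·x̄)/τ₀ = (-16.0517·0.286691 − 0.278330·-16.6) / 0.008361 = 0.018400/0.008361 ≈ 2.2.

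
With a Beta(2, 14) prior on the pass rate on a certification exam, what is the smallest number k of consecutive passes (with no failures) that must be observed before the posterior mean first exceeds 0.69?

k = 30

After k passes and 0 failures the posterior is Beta(2+k, 14), with mean (2+k)/(2+14+k).
Set (2+k)/(16+k) > 0.69 and solve: k > (0.69·16 − 2)/(1 − 0.69) = 29.161.
The smallest integer exceeding 29.161 is 30, and checking k=30: (32)/(46) = 0.6957 > 0.69.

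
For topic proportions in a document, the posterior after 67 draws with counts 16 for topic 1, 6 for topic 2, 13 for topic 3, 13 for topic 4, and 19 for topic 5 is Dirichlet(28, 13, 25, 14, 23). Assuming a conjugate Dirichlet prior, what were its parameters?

Dirichlet(12, 7, 12, 1, 4)

For a Dirichlet(α) prior with multinomial counts c, the posterior is Dirichlet(α + c) componentwise.
Subtract each count from the matching posterior parameter: 28−16=12, 13−6=7, 25−13=12, 14−13=1, 23−19=4.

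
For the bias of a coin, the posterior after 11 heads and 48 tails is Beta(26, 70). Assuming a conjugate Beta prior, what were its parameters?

Beta(15, 22)

Under Beta–binomial conjugacy the posterior parameters are (α+s, β+f).
Subtract the data counts: 26−11=15, 70−48=22.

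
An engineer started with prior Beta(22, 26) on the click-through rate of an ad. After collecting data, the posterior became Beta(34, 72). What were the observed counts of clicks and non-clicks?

A Beta(a, b) prior with s successes and f failures in binomial data gives a Beta(a+s, b+f) posterior.
So s = 34 − 22 = 12 and f = 72 − 26 = 46.

12 clicks and 46 non-clicks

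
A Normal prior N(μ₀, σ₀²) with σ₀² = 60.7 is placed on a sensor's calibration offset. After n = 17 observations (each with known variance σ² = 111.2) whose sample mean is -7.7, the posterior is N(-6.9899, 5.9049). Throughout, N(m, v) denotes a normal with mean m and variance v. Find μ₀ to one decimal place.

μ₀ = -0.4

The posterior mean is a precision-weighted average: μ_n = (τ₀μ₀ + τ_data·x̄)/(τ₀+τ_data), with τ₀=1/σ₀² and τ_data=n/σ².
Here τ₀ = 1/60.7 = 0.016474 and τ_data = 17/111.2 = 0.152878, so τ_n = 0.169352.
Rearranging for μ₀: μ₀ = (μ_n·τ_n − τ_data·x̄)/τ₀ = (-6.9899·0.169352 − 0.152878·-7.7) / 0.016474 = -0.006593/0.016474 ≈ -0.4.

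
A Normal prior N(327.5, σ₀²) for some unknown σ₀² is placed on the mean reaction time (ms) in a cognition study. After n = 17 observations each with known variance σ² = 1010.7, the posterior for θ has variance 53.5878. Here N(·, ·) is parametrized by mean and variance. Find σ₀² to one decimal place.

σ₀² = 543.2

Posterior precision equals prior precision plus data precision: 1/σ_n² = 1/σ₀² + n/σ².
So 1/σ₀² = 1/53.5878 − 17/1010.7 = 0.018661 − 0.016820 = 0.001841.
Hence σ₀² = 1/0.001841 ≈ 543.2.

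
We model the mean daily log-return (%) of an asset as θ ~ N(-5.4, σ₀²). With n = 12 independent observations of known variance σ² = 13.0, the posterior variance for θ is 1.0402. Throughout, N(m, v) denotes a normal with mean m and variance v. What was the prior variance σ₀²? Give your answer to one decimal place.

σ₀² = 26.1

Posterior precision equals prior precision plus data precision: 1/σ_n² = 1/σ₀² + n/σ².
So 1/σ₀² = 1/1.0402 − 12/13.0 = 0.961354 − 0.923077 = 0.038277.
Hence σ₀² = 1/0.038277 ≈ 26.1.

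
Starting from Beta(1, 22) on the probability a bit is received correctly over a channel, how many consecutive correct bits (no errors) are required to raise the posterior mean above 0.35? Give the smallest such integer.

After k correct bits and 0 errors the posterior is Beta(1+k, 22), with mean (1+k)/(1+22+k).
Set (1+k)/(23+k) > 0.35 and solve: k > (0.35·23 − 1)/(1 − 0.35) = 10.846.
The smallest integer exceeding 10.846 is 11, and checking k=11: (12)/(34) = 0.3529 > 0.35.

k = 11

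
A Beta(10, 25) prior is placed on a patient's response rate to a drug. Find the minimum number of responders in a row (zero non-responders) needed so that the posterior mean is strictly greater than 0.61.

After k responders and 0 non-responders the posterior is Beta(10+k, 25), with mean (10+k)/(10+25+k).
Set (10+k)/(35+k) > 0.61 and solve: k > (0.61·35 − 10)/(1 − 0.61) = 29.103.
The smallest integer exceeding 29.103 is 30.

k = 30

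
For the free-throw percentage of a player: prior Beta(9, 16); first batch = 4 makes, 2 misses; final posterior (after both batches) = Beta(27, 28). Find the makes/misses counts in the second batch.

Because Beta–binomial updating is additive in the counts, the combined data contributed (α_post−α_prior, β_post−β_prior) successes and failures.
Total across both batches: 27−9=18 makes, 28−16=12 misses.
Subtract the first batch: 18−4=14 makes and 12−2=10 misses.

14 makes and 10 misses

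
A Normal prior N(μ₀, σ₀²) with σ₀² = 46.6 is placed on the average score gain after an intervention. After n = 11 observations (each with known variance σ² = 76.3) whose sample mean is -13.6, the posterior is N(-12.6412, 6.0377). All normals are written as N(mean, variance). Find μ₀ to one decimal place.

μ₀ = -6.2

The posterior mean is a precision-weighted average: μ_n = (τ₀μ₀ + τ_data·x̄)/(τ₀+τ_data), with τ₀=1/σ₀² and τ_data=n/σ².
Here τ₀ = 1/46.6 = 0.021459 and τ_data = 11/76.3 = 0.144168, so τ_n = 0.165627.
Rearranging for μ₀: μ₀ = (μ_n·τ_n − τ_data·x̄)/τ₀ = (-12.6412·0.165627 − 0.144168·-13.6) / 0.021459 = -0.133039/0.021459 ≈ -6.2.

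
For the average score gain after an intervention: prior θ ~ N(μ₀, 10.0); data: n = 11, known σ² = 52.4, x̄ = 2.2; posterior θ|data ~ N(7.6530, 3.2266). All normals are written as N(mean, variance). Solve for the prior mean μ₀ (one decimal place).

μ₀ = 19.1

The posterior mean is a precision-weighted average: μ_n = (τ₀μ₀ + τ_data·x̄)/(τ₀+τ_data), with τ₀=1/σ₀² and τ_data=n/σ².
Here τ₀ = 1/10.0 = 0.100000 and τ_data = 11/52.4 = 0.209924, so τ_n = 0.309924.
Rearranging for μ₀: μ₀ = (μ_n·τ_n − τ_data·x̄)/τ₀ = (7.6530·0.309924 − 0.209924·2.2) / 0.100000 = 1.910016/0.100000 ≈ 19.1.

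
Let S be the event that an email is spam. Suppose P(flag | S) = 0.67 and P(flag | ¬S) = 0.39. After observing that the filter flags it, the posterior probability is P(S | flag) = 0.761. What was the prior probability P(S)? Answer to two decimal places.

P(S) = 0.65

In odds form, posterior odds = prior odds × likelihood ratio, so prior odds = posterior odds ÷ LR.
Posterior odds = 0.761/(1−0.761) = 3.1841. LR = 0.67/0.39 = 1.7179.
Prior odds = 3.1841/1.7179 = 1.8535, so P(S) = 1.8535/(1+1.8535) ≈ 0.65.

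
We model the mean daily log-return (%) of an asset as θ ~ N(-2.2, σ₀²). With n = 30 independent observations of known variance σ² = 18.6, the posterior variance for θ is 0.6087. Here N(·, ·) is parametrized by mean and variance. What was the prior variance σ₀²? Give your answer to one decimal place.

σ₀² = 33.4

Posterior precision equals prior precision plus data precision: 1/σ_n² = 1/σ₀² + n/σ².
So 1/σ₀² = 1/0.6087 − 30/18.6 = 1.642845 − 1.612903 = 0.029942.
Hence σ₀² = 1/0.029942 ≈ 33.4.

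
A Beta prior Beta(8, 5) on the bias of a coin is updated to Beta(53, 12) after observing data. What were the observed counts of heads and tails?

45 heads and 7 tails

Beta is conjugate to the binomial likelihood: posterior = Beta(α+s, β+f).
Match parameters: s=53−8=45, f=12−5=7.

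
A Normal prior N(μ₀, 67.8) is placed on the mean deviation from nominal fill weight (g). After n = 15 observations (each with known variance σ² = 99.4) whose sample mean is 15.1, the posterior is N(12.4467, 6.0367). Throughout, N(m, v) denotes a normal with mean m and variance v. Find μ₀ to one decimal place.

With known observation variance, the Normal–Normal posterior has precision τ_n = τ₀ + n/σ² and mean μ_n = (τ₀μ₀ + (n/σ²)x̄)/τ_n.
Here τ₀ = 1/67.8 = 0.014749 and τ_data = 15/99.4 = 0.150905, so τ_n = 0.165654.
Rearranging for μ₀: μ₀ = (μ_n·τ_n − τ_data·x̄)/τ₀ = (12.4467·0.165654 − 0.150905·15.1) / 0.014749 = -0.216820/0.014749 ≈ -14.7.

μ₀ = -14.7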